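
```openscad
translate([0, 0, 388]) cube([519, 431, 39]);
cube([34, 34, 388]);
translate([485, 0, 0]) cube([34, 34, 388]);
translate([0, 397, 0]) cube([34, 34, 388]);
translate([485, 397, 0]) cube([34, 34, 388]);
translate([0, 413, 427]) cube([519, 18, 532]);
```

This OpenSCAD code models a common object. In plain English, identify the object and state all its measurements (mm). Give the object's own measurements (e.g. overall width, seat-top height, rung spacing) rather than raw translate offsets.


A chair. The seat is a 519×431×39 mm slab with its top at z = 427 mm, on four 34×34 mm corner legs (flush with the seat edges, standing on z = 0). A flat backrest 18 mm thick, 532 mm tall, spans the full seat width and rises from the seat top along its +y edge, rear face flush with the rear of the seat.


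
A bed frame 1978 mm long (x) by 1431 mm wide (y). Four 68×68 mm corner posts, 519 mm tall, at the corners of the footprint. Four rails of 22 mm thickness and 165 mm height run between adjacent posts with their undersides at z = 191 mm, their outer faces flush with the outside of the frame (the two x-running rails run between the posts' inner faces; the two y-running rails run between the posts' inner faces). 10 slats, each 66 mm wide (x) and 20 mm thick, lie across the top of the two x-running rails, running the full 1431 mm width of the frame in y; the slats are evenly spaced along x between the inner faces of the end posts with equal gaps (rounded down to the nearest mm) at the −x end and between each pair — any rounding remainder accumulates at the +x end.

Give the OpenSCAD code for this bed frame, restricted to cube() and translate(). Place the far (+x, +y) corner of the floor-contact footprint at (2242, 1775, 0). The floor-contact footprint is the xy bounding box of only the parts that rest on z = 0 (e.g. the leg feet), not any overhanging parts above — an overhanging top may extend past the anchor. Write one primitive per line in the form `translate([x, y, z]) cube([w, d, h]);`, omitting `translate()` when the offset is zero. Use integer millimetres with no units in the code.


translate([264, 344, 0]) cube([68, 68, 519]);
translate([264, 1707, 0]) cube([68, 68, 519]);
translate([2174, 344, 0]) cube([68, 68, 519]);
translate([2174, 1707, 0]) cube([68, 68, 519]);
translate([332, 344, 191]) cube([1842, 22, 165]);
translate([332, 1753, 191]) cube([1842, 22, 165]);
translate([264, 412, 191]) cube([22, 1295, 165]);
translate([2220, 412, 191]) cube([22, 1295, 165]);
translate([439, 344, 356]) cube([66, 1431, 20]);
translate([612, 344, 356]) cube([66, 1431, 20]);
translate([785, 344, 356]) cube([66, 1431, 20]);
translate([958, 344, 356]) cube([66, 1431, 20]);
translate([1131, 344, 356]) cube([66, 1431, 20]);
translate([1304, 344, 356]) cube([66, 1431, 20]);
translate([1477, 344, 356]) cube([66, 1431, 20]);
translate([1650, 344, 356]) cube([66, 1431, 20]);
translate([1823, 344, 356]) cube([66, 1431, 20]);
translate([1996, 344, 356]) cube([66, 1431, 20]);


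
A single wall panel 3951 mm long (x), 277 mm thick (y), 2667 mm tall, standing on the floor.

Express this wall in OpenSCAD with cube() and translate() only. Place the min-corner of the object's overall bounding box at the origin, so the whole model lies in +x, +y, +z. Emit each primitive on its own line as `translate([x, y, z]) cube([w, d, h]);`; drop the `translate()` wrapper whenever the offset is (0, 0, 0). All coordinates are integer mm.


cube([3951, 277, 2667]);


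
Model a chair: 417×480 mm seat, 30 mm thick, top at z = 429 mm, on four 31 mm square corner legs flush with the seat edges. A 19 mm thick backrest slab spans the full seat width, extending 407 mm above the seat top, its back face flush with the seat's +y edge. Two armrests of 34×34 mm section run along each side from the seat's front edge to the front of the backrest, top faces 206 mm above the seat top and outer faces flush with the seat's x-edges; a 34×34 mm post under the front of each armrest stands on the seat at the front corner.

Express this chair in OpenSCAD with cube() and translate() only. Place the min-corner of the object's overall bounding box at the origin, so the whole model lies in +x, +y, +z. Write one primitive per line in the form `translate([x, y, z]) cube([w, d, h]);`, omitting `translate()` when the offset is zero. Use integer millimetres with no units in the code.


// leg_h = 429 - 30 = 399
// arm post h = 206 - 34 = 172
translate([0, 0, 399]) cube([417, 480, 30]);
cube([31, 31, 399]);
translate([386, 0, 0]) cube([31, 31, 399]);
translate([0, 449, 0]) cube([31, 31, 399]);
translate([386, 449, 0]) cube([31, 31, 399]);
translate([0, 461, 429]) cube([417, 19, 407]);
translate([0, 0, 601]) cube([34, 461, 34]);
translate([383, 0, 601]) cube([34, 461, 34]);
translate([0, 0, 429]) cube([34, 34, 172]);
translate([383, 0, 429]) cube([34, 34, 172]);


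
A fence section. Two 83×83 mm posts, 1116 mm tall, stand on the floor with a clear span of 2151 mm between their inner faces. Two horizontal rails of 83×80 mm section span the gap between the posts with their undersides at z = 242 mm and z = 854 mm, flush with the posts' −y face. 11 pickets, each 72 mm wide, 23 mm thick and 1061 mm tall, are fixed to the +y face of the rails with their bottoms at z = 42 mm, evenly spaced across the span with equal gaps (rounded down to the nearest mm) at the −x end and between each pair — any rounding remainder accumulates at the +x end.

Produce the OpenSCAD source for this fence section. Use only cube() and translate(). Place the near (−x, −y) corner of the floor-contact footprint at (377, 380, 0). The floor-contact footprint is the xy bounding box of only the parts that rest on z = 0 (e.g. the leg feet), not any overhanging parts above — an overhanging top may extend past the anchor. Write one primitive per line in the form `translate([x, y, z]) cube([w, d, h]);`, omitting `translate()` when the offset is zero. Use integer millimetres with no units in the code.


translate([377, 380, 0]) cube([83, 83, 1116]);
translate([2611, 380, 0]) cube([83, 83, 1116]);
translate([460, 380, 242]) cube([2151, 83, 80]);
translate([460, 380, 854]) cube([2151, 83, 80]);
translate([573, 463, 42]) cube([72, 23, 1061]);
translate([758, 463, 42]) cube([72, 23, 1061]);
translate([943, 463, 42]) cube([72, 23, 1061]);
translate([1128, 463, 42]) cube([72, 23, 1061]);
translate([1313, 463, 42]) cube([72, 23, 1061]);
translate([1498, 463, 42]) cube([72, 23, 1061]);
translate([1683, 463, 42]) cube([72, 23, 1061]);
translate([1868, 463, 42]) cube([72, 23, 1061]);
translate([2053, 463, 42]) cube([72, 23, 1061]);
translate([2238, 463, 42]) cube([72, 23, 1061]);
translate([2423, 463, 42]) cube([72, 23, 1061]);


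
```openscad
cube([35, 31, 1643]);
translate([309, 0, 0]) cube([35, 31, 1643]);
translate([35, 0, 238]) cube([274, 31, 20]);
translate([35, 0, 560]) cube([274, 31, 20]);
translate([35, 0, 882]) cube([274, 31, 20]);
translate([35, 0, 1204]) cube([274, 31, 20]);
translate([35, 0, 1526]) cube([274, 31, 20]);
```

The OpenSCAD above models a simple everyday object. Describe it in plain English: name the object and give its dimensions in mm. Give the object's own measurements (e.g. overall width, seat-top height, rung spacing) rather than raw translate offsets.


A straight ladder. Two 35×31 mm vertical rails, 1643 mm tall, stand 344 mm apart (outside-to-outside) with their front faces coplanar on the −y side. 5 rungs, each 31 mm deep and 20 mm tall, span between the inner faces of the rails, front faces flush with the rails. The lowest rung's underside is at z = 238 mm and rungs are spaced 322 mm apart (underside to underside).


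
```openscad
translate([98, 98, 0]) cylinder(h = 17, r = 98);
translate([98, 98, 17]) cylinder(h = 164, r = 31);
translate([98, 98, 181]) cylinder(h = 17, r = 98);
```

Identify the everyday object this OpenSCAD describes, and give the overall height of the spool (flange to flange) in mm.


A spool. The overall height is 198 mm.

Three coaxial cylinders, large–small–large — a spool. Two 17 mm flanges and a 164 mm core give 17 + 164 + 17 = 198 mm.


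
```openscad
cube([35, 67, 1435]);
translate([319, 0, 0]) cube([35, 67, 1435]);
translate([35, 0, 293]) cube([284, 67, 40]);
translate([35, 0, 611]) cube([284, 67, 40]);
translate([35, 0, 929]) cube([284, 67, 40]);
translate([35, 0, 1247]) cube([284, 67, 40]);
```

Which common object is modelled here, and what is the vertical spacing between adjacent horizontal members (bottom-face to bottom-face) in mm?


A ladder. The rung spacing is 318 mm.

Two tall 35×67 posts with 4 short bars between them — a ladder. Adjacent rungs sit at z = 293 and z = 611, so the spacing is 611 − 293 = 318 mm.


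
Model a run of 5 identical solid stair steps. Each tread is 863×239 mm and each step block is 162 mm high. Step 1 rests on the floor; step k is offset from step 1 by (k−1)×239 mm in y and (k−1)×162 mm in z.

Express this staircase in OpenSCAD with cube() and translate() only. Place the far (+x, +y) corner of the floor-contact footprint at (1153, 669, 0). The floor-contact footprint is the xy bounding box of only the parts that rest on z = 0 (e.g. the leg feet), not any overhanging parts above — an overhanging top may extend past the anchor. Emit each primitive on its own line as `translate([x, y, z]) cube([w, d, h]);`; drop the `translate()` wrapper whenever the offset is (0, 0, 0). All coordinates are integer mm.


translate([290, 430, 0]) cube([863, 239, 162]);
translate([290, 669, 162]) cube([863, 239, 162]);
translate([290, 908, 324]) cube([863, 239, 162]);
translate([290, 1147, 486]) cube([863, 239, 162]);
translate([290, 1386, 648]) cube([863, 239, 162]);


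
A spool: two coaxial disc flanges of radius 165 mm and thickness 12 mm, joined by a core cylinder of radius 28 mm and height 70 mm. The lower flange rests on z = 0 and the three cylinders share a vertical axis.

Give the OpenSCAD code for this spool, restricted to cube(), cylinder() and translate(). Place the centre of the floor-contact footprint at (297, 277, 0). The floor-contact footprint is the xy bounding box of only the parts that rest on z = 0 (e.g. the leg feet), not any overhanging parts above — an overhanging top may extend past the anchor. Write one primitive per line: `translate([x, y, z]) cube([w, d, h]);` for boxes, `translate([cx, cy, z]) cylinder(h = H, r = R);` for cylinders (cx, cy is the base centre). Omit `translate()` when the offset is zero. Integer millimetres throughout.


translate([297, 277, 0]) cylinder(h = 12, r = 165);
translate([297, 277, 12]) cylinder(h = 70, r = 28);
translate([297, 277, 82]) cylinder(h = 12, r = 165);


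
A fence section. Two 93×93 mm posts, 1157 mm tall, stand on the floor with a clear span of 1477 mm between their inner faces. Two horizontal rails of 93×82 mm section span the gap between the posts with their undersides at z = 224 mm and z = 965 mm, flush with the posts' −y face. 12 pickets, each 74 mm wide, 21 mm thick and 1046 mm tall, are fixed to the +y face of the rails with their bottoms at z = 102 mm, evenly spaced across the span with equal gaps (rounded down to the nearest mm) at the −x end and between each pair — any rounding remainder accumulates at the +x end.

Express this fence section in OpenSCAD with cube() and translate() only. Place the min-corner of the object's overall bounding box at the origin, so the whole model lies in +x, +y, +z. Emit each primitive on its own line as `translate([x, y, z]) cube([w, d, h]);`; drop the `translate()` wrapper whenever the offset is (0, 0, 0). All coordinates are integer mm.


cube([93, 93, 1157]);
translate([1570, 0, 0]) cube([93, 93, 1157]);
translate([93, 0, 224]) cube([1477, 93, 82]);
translate([93, 0, 965]) cube([1477, 93, 82]);
translate([138, 93, 102]) cube([74, 21, 1046]);
translate([257, 93, 102]) cube([74, 21, 1046]);
translate([376, 93, 102]) cube([74, 21, 1046]);
translate([495, 93, 102]) cube([74, 21, 1046]);
translate([614, 93, 102]) cube([74, 21, 1046]);
translate([733, 93, 102]) cube([74, 21, 1046]);
translate([852, 93, 102]) cube([74, 21, 1046]);
translate([971, 93, 102]) cube([74, 21, 1046]);
translate([1090, 93, 102]) cube([74, 21, 1046]);
translate([1209, 93, 102]) cube([74, 21, 1046]);
translate([1328, 93, 102]) cube([74, 21, 1046]);
translate([1447, 93, 102]) cube([74, 21, 1046]);


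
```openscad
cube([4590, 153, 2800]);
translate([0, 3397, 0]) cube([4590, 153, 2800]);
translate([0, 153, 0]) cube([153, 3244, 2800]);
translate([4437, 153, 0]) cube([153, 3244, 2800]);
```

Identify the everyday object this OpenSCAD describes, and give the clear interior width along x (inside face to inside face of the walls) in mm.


A house (or room) frame. The interior width is 4284 mm.

Four 2800 mm walls enclosing a rectangle with no floor or roof — a room or house frame. Outside width is 4590 mm and wall thickness is 153 mm, so the interior width is 4590 − 2 × 153 = 4284 mm.


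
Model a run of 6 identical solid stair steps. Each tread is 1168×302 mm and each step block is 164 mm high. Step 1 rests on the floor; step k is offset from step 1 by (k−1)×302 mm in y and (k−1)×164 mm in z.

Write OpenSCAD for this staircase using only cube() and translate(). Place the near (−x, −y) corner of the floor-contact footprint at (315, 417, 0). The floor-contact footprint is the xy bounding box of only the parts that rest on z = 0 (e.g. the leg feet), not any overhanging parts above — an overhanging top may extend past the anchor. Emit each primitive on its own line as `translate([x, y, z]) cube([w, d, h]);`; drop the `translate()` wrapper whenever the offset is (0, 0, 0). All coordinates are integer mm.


translate([315, 417, 0]) cube([1168, 302, 164]);
translate([315, 719, 164]) cube([1168, 302, 164]);
translate([315, 1021, 328]) cube([1168, 302, 164]);
translate([315, 1323, 492]) cube([1168, 302, 164]);
translate([315, 1625, 656]) cube([1168, 302, 164]);
translate([315, 1927, 820]) cube([1168, 302, 164]);


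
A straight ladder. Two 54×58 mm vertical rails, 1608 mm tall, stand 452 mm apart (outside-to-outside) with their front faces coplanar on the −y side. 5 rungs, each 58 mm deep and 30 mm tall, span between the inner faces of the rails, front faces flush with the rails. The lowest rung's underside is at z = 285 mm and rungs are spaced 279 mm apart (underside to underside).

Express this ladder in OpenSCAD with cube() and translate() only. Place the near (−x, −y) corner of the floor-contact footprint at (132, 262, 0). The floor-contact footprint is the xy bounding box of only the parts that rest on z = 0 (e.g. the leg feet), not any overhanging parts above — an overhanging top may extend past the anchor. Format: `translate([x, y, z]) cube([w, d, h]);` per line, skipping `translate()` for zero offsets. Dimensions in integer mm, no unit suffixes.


translate([132, 262, 0]) cube([54, 58, 1608]);
translate([530, 262, 0]) cube([54, 58, 1608]);
translate([186, 262, 285]) cube([344, 58, 30]);
translate([186, 262, 564]) cube([344, 58, 30]);
translate([186, 262, 843]) cube([344, 58, 30]);
translate([186, 262, 1122]) cube([344, 58, 30]);
translate([186, 262, 1401]) cube([344, 58, 30]);


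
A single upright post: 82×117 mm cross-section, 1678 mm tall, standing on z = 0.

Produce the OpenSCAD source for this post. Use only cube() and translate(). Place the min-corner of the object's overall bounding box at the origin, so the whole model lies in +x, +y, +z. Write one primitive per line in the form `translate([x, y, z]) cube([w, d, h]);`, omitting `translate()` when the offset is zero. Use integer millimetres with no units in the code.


cube([82, 117, 1678]);


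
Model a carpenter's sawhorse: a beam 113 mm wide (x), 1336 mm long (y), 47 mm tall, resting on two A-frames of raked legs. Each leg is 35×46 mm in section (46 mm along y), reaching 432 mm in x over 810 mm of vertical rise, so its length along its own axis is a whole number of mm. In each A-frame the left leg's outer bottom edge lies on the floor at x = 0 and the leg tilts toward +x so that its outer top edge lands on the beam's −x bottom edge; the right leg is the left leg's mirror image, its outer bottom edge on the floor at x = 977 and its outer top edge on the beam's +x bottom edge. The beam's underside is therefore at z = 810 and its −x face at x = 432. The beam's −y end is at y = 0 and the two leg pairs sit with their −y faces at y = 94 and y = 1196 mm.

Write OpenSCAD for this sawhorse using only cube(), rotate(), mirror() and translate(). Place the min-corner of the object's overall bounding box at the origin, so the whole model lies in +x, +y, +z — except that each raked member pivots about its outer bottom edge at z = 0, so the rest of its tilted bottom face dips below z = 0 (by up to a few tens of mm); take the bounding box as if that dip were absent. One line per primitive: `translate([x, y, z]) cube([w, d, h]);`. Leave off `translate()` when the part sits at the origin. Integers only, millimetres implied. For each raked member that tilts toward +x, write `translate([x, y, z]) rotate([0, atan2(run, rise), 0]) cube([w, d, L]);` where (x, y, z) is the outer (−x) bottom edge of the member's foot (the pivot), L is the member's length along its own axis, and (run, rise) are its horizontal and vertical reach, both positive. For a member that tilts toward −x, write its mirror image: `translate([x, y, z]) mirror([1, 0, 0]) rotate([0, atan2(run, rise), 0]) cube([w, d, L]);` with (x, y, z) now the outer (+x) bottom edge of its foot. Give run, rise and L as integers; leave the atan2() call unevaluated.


// leg length = √(432² + 810²) = 918
// right-leg outer foot x = 2·432 + 113 = 977
// beam min-corner = (432, 0, 810)
translate([432, 0, 810]) cube([113, 1336, 47]);
translate([0, 94, 0]) rotate([0, atan2(432, 810), 0]) cube([35, 46, 918]);
translate([977, 94, 0]) mirror([1, 0, 0]) rotate([0, atan2(432, 810), 0]) cube([35, 46, 918]);
translate([0, 1196, 0]) rotate([0, atan2(432, 810), 0]) cube([35, 46, 918]);
translate([977, 1196, 0]) mirror([1, 0, 0]) rotate([0, atan2(432, 810), 0]) cube([35, 46, 918]);


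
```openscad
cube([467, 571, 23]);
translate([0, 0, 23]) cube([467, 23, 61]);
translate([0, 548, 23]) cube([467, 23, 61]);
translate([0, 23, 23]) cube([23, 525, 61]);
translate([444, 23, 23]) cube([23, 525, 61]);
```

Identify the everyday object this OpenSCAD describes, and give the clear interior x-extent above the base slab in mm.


An open box. The internal width is 421 mm.

A 467×571 base slab with four walls standing on it — an open box. The base is 467 mm wide and the walls are 23 mm thick, so the internal width is 467 − 2 × 23 = 421 mm.


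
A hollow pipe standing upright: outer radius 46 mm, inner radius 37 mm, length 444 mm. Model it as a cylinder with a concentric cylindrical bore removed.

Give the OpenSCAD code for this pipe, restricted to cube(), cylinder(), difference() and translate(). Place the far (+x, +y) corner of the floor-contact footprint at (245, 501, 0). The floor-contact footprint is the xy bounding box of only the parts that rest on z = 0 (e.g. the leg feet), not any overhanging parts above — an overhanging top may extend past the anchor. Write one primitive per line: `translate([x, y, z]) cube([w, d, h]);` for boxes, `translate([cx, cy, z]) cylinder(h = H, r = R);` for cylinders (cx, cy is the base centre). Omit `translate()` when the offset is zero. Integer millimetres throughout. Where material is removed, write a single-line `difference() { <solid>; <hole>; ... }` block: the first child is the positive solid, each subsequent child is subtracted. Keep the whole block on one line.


difference() { translate([199, 455, 0]) cylinder(h = 444, r = 46); translate([199, 455, 0]) cylinder(h = 444, r = 37); }


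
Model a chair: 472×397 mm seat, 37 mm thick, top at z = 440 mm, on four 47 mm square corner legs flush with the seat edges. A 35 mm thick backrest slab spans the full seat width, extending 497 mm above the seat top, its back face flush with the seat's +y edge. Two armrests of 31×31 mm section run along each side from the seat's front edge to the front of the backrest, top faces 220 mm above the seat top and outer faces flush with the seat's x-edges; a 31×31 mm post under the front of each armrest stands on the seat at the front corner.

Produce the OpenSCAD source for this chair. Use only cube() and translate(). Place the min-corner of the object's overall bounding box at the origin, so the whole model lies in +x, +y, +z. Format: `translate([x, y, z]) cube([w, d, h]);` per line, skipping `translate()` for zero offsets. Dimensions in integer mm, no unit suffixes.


translate([0, 0, 403]) cube([472, 397, 37]);
cube([47, 47, 403]);
translate([425, 0, 0]) cube([47, 47, 403]);
translate([0, 350, 0]) cube([47, 47, 403]);
translate([425, 350, 0]) cube([47, 47, 403]);
translate([0, 362, 440]) cube([472, 35, 497]);
translate([0, 0, 629]) cube([31, 362, 31]);
translate([441, 0, 629]) cube([31, 362, 31]);
translate([0, 0, 440]) cube([31, 31, 189]);
translate([441, 0, 440]) cube([31, 31, 189]);


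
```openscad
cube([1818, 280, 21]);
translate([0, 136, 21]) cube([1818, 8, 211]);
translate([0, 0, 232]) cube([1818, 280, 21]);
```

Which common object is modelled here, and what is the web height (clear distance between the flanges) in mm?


An I-beam. The web height is 211 mm.

Two wide flanges with a thin centred web — an I-beam. Overall 253 mm minus two 21 mm flanges gives a web of 253 − 2·21 = 211 mm.


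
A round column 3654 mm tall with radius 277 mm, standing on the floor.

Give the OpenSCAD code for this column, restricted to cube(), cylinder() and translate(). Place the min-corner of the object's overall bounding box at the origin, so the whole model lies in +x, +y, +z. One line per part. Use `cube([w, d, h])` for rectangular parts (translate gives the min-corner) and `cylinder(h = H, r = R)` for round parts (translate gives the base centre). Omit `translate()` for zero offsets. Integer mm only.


translate([277, 277, 0]) cylinder(h = 3654, r = 277);


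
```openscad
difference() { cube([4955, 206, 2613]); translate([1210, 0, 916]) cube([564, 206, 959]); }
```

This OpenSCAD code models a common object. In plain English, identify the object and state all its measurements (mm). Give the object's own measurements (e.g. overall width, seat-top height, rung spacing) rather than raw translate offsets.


A wall 4955 mm long (x), 206 mm thick (y), 2613 mm tall, with a rectangular window opening cut through it. The opening is 564 mm wide and 959 mm tall; its sill is at z = 916 mm and its near (−x) edge is 1210 mm from the wall's −x end. The opening passes through the full wall thickness.


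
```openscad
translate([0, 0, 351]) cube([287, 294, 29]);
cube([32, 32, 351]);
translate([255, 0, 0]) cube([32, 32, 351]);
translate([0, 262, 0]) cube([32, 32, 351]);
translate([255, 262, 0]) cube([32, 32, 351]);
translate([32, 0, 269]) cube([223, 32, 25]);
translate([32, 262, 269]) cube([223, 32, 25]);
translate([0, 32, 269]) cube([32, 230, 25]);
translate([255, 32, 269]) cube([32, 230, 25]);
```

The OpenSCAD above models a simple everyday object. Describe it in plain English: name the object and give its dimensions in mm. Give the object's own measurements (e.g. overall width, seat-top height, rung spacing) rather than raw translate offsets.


A four-legged stool. The seat is a 287×294×29 mm slab whose top surface is at z = 380 mm; four square legs, each 32×32 mm in cross-section, run from the floor (z = 0) to the underside of the seat, each flush with a corner of the seat. Four stretchers, 32 mm wide and 25 mm tall, connect adjacent legs with their undersides at z = 269 mm, each running between the inner faces of the legs it joins and aligned with the legs' outer faces on the other axis.


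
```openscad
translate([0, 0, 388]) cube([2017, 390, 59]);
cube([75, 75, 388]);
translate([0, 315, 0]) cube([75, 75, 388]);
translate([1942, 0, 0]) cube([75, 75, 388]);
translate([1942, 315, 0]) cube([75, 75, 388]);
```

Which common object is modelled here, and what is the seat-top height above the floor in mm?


A bench. The seat-top height is 447 mm.

A long slab on four corner posts — a bench. The slab sits at z = 388 with thickness 59, so the top is 388 + 59 = 447 mm.


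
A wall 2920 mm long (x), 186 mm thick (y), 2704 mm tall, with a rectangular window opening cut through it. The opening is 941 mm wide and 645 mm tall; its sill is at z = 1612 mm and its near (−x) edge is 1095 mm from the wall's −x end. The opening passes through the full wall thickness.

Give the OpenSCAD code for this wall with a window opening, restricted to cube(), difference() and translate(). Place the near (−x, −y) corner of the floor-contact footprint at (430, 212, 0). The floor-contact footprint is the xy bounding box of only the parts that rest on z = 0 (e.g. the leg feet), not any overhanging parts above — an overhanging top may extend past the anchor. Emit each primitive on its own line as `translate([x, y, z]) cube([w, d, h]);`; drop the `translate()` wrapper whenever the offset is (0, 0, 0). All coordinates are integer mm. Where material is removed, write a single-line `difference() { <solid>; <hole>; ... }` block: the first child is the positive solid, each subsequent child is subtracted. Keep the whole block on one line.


difference() { translate([430, 212, 0]) cube([2920, 186, 2704]); translate([1525, 212, 1612]) cube([941, 186, 645]); }


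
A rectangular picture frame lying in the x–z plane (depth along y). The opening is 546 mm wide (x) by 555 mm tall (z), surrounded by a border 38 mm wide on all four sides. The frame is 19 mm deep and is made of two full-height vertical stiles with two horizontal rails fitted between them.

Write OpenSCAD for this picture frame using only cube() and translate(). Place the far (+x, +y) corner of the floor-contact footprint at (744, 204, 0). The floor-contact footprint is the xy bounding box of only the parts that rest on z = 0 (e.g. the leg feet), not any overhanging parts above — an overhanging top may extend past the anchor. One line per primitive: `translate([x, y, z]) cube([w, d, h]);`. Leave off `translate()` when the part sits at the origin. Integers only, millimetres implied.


translate([122, 185, 0]) cube([38, 19, 631]);
translate([706, 185, 0]) cube([38, 19, 631]);
translate([160, 185, 0]) cube([546, 19, 38]);
translate([160, 185, 593]) cube([546, 19, 38]);


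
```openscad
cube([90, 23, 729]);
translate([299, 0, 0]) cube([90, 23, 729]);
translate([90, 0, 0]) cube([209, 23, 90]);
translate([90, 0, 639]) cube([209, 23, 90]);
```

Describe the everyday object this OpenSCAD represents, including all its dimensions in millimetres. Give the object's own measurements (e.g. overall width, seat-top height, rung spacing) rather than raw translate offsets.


A rectangular picture frame lying in the x–z plane (depth along y). The opening is 209 mm wide (x) by 549 mm tall (z), surrounded by a border 90 mm wide on all four sides. The frame is 23 mm deep and is made of two full-height vertical stiles with two horizontal rails fitted between them.


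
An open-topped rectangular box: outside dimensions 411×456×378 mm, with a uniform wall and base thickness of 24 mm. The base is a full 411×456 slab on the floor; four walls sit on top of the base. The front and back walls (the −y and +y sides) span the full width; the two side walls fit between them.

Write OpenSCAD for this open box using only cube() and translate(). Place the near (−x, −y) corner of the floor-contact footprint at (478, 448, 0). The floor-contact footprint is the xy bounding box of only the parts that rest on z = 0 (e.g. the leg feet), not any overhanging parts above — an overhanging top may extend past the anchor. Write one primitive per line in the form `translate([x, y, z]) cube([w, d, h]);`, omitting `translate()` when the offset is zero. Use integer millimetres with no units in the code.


translate([478, 448, 0]) cube([411, 456, 24]);
translate([478, 448, 24]) cube([411, 24, 354]);
translate([478, 880, 24]) cube([411, 24, 354]);
translate([478, 472, 24]) cube([24, 408, 354]);
translate([865, 472, 24]) cube([24, 408, 354]);


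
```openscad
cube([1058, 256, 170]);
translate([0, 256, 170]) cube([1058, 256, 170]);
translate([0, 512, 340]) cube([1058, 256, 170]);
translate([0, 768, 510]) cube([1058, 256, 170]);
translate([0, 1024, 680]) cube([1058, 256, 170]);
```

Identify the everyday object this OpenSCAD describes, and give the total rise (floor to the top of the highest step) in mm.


A staircase. The total rise is 850 mm.

5 identical blocks, each offset up and back from the previous — a staircase. Each step is 170 mm tall and there are 5 of them, so the total rise is 5 × 170 = 850 mm.


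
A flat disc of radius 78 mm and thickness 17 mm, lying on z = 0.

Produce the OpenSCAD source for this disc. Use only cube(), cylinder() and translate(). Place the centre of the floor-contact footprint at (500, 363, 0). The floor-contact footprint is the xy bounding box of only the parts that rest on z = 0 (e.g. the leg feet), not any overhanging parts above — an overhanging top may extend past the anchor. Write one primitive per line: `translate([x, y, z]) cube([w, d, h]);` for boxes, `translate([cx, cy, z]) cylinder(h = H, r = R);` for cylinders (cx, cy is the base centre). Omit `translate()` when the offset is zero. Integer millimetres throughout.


translate([500, 363, 0]) cylinder(h = 17, r = 78);


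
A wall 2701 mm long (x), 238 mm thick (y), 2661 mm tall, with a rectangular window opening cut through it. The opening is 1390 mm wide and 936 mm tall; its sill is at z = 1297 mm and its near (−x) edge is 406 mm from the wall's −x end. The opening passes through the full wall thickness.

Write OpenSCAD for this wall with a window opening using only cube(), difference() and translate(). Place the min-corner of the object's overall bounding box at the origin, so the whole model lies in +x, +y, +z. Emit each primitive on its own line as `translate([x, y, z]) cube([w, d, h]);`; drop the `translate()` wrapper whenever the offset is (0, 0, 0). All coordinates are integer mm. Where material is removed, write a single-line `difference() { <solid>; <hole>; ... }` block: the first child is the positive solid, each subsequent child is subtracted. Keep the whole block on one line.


difference() { cube([2701, 238, 2661]); translate([406, 0, 1297]) cube([1390, 238, 936]); }


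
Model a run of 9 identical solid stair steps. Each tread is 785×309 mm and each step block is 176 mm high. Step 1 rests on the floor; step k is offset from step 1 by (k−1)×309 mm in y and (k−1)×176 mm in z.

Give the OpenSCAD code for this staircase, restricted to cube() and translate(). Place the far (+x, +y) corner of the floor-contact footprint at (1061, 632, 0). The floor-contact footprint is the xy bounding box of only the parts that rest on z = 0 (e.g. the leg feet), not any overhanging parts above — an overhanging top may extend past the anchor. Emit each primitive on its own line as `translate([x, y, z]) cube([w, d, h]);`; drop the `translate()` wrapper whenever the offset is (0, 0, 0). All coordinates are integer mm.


translate([276, 323, 0]) cube([785, 309, 176]);
translate([276, 632, 176]) cube([785, 309, 176]);
translate([276, 941, 352]) cube([785, 309, 176]);
translate([276, 1250, 528]) cube([785, 309, 176]);
translate([276, 1559, 704]) cube([785, 309, 176]);
translate([276, 1868, 880]) cube([785, 309, 176]);
translate([276, 2177, 1056]) cube([785, 309, 176]);
translate([276, 2486, 1232]) cube([785, 309, 176]);
translate([276, 2795, 1408]) cube([785, 309, 176]);


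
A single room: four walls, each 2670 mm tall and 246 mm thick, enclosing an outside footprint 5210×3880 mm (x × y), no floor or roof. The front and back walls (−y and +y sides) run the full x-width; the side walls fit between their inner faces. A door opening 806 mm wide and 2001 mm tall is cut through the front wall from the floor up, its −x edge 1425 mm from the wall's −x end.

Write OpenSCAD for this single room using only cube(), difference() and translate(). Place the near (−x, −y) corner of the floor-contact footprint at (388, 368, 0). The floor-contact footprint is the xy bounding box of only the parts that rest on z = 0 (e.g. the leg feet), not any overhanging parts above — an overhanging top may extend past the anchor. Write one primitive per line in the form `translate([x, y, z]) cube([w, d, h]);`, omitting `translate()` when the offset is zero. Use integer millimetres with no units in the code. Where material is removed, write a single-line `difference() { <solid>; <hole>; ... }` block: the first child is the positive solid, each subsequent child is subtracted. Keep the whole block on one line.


difference() { translate([388, 368, 0]) cube([5210, 246, 2670]); translate([1813, 368, 0]) cube([806, 246, 2001]); }
translate([388, 4002, 0]) cube([5210, 246, 2670]);
translate([388, 614, 0]) cube([246, 3388, 2670]);
translate([5352, 614, 0]) cube([246, 3388, 2670]);


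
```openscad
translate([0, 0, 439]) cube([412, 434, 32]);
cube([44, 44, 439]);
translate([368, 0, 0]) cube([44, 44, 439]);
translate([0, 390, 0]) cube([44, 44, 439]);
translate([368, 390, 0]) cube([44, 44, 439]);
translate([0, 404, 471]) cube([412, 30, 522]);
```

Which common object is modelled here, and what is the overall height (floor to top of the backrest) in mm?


A chair. The overall height is 993 mm.

A slab on four corner posts with a tall panel at the back — a chair. The seat slab sits at z = 439 with thickness 32, and the 522 mm backrest starts at the seat top, so the overall height is 439 + 32 + 522 = 993 mm.


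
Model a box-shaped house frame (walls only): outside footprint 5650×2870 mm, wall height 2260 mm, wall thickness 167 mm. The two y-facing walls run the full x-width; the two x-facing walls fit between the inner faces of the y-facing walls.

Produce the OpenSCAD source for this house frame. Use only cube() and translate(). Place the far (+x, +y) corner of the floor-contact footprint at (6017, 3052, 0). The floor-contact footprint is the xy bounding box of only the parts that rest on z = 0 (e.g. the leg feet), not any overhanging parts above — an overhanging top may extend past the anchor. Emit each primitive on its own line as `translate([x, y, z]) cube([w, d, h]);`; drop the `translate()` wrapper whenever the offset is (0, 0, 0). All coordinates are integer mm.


translate([367, 182, 0]) cube([5650, 167, 2260]);
translate([367, 2885, 0]) cube([5650, 167, 2260]);
translate([367, 349, 0]) cube([167, 2536, 2260]);
translate([5850, 349, 0]) cube([167, 2536, 2260]);


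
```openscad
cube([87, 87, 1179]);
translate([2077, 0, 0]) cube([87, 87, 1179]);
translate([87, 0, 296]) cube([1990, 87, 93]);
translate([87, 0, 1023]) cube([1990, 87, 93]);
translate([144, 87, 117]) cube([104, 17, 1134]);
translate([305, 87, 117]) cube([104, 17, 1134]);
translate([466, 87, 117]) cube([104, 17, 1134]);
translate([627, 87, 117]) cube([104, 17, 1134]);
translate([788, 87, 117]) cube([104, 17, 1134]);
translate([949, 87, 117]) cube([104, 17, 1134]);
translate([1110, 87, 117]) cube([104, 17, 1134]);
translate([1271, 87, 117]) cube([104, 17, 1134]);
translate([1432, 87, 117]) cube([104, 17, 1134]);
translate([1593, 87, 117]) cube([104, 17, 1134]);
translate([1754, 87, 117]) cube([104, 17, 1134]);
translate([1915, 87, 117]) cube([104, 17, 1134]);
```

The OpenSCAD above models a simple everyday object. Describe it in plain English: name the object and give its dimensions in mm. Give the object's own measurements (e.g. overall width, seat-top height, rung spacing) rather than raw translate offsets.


A fence section. Two 87×87 mm posts, 1179 mm tall, stand on the floor with a clear span of 1990 mm between their inner faces. Two horizontal rails of 87×93 mm section span the gap between the posts with their undersides at z = 296 mm and z = 1023 mm, flush with the posts' −y face. 12 pickets, each 104 mm wide, 17 mm thick and 1134 mm tall, are fixed to the +y face of the rails with their bottoms at z = 117 mm, spaced across the span with a 57 mm gap after the −x post and between neighbouring pickets, with 58 mm left before the +x post.


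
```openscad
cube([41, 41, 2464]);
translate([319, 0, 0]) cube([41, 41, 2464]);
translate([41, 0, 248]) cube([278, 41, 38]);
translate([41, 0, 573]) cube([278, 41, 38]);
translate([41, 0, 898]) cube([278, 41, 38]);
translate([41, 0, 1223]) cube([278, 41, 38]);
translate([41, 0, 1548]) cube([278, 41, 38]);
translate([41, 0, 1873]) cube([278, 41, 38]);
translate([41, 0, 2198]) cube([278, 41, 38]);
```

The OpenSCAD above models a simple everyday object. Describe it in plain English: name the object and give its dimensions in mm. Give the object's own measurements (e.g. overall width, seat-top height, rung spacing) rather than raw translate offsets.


A straight ladder. Two 41×41 mm vertical rails, 2464 mm tall, stand 360 mm apart (outside-to-outside) with their front faces coplanar on the −y side. 7 rungs, each 41 mm deep and 38 mm tall, span between the inner faces of the rails, front faces flush with the rails. The lowest rung's underside is at z = 248 mm and rungs are spaced 325 mm apart (underside to underside).


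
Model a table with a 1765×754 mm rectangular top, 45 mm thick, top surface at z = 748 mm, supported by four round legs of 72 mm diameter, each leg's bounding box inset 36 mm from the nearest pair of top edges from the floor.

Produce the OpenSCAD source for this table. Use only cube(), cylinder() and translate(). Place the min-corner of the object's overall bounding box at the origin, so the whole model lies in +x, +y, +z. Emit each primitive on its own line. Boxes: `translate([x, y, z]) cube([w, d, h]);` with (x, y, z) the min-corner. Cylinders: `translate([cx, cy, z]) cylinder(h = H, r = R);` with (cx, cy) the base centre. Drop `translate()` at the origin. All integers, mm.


translate([0, 0, 703]) cube([1765, 754, 45]);
translate([72, 72, 0]) cylinder(h = 703, r = 36);
translate([1693, 72, 0]) cylinder(h = 703, r = 36);
translate([72, 682, 0]) cylinder(h = 703, r = 36);
translate([1693, 682, 0]) cylinder(h = 703, r = 36);


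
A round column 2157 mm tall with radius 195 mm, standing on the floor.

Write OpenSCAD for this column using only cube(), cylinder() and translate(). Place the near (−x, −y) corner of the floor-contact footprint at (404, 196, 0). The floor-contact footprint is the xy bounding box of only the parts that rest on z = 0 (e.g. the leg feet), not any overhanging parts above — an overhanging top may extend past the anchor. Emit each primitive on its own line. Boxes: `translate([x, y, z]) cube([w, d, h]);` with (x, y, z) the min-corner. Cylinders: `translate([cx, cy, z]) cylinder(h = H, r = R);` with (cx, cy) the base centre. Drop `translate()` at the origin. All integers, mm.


translate([599, 391, 0]) cylinder(h = 2157, r = 195);


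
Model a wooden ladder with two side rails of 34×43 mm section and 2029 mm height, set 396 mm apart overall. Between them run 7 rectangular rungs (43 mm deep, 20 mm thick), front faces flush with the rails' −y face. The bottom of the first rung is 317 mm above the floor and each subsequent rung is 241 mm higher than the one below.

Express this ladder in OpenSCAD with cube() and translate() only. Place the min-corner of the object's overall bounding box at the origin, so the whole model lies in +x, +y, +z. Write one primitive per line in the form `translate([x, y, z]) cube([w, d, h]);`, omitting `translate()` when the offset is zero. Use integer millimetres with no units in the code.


// rung span = 396 - 2*34 = 328
// rung[k] z = 317 + k*241
cube([34, 43, 2029]);
translate([362, 0, 0]) cube([34, 43, 2029]);
translate([34, 0, 317]) cube([328, 43, 20]);
translate([34, 0, 558]) cube([328, 43, 20]);
translate([34, 0, 799]) cube([328, 43, 20]);
translate([34, 0, 1040]) cube([328, 43, 20]);
translate([34, 0, 1281]) cube([328, 43, 20]);
translate([34, 0, 1522]) cube([328, 43, 20]);
translate([34, 0, 1763]) cube([328, 43, 20]);


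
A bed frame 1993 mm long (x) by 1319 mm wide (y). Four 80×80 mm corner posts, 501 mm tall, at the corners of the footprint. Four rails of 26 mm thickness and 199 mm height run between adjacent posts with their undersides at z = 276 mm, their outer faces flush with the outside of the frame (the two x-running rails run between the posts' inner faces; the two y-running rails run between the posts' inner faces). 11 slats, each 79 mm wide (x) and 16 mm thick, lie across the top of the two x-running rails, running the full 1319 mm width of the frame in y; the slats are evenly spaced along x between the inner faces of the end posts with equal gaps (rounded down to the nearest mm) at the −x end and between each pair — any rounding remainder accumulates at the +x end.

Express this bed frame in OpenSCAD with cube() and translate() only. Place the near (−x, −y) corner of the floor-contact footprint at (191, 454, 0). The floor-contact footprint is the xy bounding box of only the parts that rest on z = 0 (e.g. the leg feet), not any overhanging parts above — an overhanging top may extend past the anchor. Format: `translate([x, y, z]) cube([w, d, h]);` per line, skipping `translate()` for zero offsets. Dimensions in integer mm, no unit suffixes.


// slat z = rail_z + rail_h = 276 + 199 = 475
// slat gap = ⌊(1833 − 11·79) / 12⌋ = 80
translate([191, 454, 0]) cube([80, 80, 501]);
translate([191, 1693, 0]) cube([80, 80, 501]);
translate([2104, 454, 0]) cube([80, 80, 501]);
translate([2104, 1693, 0]) cube([80, 80, 501]);
translate([271, 454, 276]) cube([1833, 26, 199]);
translate([271, 1747, 276]) cube([1833, 26, 199]);
translate([191, 534, 276]) cube([26, 1159, 199]);
translate([2158, 534, 276]) cube([26, 1159, 199]);
translate([351, 454, 475]) cube([79, 1319, 16]);
translate([510, 454, 475]) cube([79, 1319, 16]);
translate([669, 454, 475]) cube([79, 1319, 16]);
translate([828, 454, 475]) cube([79, 1319, 16]);
translate([987, 454, 475]) cube([79, 1319, 16]);
translate([1146, 454, 475]) cube([79, 1319, 16]);
translate([1305, 454, 475]) cube([79, 1319, 16]);
translate([1464, 454, 475]) cube([79, 1319, 16]);
translate([1623, 454, 475]) cube([79, 1319, 16]);
translate([1782, 454, 475]) cube([79, 1319, 16]);
translate([1941, 454, 475]) cube([79, 1319, 16]);
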